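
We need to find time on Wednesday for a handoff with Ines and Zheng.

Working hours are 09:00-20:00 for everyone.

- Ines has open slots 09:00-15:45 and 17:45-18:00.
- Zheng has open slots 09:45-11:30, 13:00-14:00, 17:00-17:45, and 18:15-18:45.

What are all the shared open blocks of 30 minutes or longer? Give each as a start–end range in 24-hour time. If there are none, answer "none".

Ines ∩ Zheng: 09:45–11:30, 13:00–14:00.
Windows ≥ 30 min: 09:45–11:30, 13:00–14:00.

09:45–11:30, 13:00–14:00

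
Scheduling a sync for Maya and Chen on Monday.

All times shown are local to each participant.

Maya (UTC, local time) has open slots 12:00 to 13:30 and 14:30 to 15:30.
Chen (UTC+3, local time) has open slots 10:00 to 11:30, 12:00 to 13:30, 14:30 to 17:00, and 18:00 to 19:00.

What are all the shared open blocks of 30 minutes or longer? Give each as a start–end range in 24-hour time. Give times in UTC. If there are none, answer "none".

12:00–13:30, 15:00–15:30

Maya → UTC: 12:00–13:30, 14:30–15:30.
Chen → UTC: 07:00–08:30, 09:00–10:30, 11:30–14:00, 15:00–16:00.
Maya ∩ Chen: 12:00–13:30, 15:00–15:30.
Windows ≥ 30 min: 12:00–13:30, 15:00–15:30.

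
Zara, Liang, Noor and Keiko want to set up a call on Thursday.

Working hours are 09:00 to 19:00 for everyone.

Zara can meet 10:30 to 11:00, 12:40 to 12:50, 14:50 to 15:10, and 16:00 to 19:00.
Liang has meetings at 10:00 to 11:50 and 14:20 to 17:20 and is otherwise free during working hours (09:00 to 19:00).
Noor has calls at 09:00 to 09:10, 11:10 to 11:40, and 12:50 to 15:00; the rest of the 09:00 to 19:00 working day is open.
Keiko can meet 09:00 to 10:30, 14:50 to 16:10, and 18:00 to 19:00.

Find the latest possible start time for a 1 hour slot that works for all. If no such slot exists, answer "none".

18:00

Liang free within 09:00–19:00: 09:00–10:00, 11:50–14:20, 17:20–19:00.
Noor free within 09:00–19:00: 09:10–11:10, 11:40–12:50, 15:00–19:00.
Zara ∩ Liang: 12:40–12:50, 17:20–19:00.
Zara ∩ Liang ∩ Noor: 12:40–12:50, 17:20–19:00.
Zara ∩ Liang ∩ Noor ∩ Keiko: 18:00–19:00.
Windows ≥ 60 min: 18:00–19:00.
Latest start in the last window 18:00–19:00 is 19:00 − 60 min = 18:00.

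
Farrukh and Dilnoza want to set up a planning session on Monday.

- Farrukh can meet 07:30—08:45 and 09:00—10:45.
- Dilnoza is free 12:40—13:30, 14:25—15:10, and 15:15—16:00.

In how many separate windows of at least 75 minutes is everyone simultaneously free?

Farrukh ∩ Dilnoza: (none).
Windows ≥ 75 min: (none).
That's 0 windows.

0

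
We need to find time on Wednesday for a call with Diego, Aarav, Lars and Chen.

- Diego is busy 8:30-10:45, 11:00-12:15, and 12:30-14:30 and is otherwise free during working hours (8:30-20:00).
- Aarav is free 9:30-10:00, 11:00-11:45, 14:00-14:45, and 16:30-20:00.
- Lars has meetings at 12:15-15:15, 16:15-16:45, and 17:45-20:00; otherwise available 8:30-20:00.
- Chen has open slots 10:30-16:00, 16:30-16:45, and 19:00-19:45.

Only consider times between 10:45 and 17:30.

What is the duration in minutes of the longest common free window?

Diego free within 08:30–20:00: 10:45–11:00, 12:15–12:30, 14:30–20:00.
Lars free within 08:30–20:00: 08:30–12:15, 15:15–16:15, 16:45–17:45.
Diego ∩ Aarav: 14:30–14:45, 16:30–20:00.
Diego ∩ Aarav ∩ Lars: 16:45–17:45.
Diego ∩ Aarav ∩ Lars ∩ Chen: (none).
Restricted to 10:45–17:30: (none).
No common window.

0 minutes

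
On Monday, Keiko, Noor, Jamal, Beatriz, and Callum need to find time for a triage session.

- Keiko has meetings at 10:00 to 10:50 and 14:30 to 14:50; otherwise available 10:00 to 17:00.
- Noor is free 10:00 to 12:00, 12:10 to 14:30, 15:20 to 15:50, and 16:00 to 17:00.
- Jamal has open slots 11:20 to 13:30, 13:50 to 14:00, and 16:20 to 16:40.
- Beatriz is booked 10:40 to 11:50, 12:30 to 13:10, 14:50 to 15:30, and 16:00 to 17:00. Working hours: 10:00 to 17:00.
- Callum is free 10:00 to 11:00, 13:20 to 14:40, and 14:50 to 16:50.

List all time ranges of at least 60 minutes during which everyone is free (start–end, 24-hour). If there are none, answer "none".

Keiko free within 10:00–17:00: 10:50–14:30, 14:50–17:00.
Beatriz free within 10:00–17:00: 10:00–10:40, 11:50–12:30, 13:10–14:50, 15:30–16:00.
Keiko ∩ Noor: 10:50–12:00, 12:10–14:30, 15:20–15:50, 16:00–17:00.
Keiko ∩ Noor ∩ Jamal: 11:20–12:00, 12:10–13:30, 13:50–14:00, 16:20–16:40.
Keiko ∩ Noor ∩ Jamal ∩ Beatriz: 11:50–12:00, 12:10–12:30, 13:10–13:30, 13:50–14:00.
Keiko ∩ Noor ∩ Jamal ∩ Beatriz ∩ Callum: 13:20–13:30, 13:50–14:00.
Windows ≥ 60 min: (none).

none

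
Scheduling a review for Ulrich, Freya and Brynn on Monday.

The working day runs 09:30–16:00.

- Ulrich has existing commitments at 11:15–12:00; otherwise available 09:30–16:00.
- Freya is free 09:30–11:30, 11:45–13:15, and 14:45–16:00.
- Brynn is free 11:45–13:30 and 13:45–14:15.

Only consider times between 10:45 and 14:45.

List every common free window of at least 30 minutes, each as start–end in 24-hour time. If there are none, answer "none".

12:00–13:15

Ulrich free within 09:30–16:00: 09:30–11:15, 12:00–16:00.
Ulrich ∩ Freya: 09:30–11:15, 12:00–13:15, 14:45–16:00.
Ulrich ∩ Freya ∩ Brynn: 12:00–13:15.
Restricted to 10:45–14:45: 12:00–13:15.
Windows ≥ 30 min: 12:00–13:15.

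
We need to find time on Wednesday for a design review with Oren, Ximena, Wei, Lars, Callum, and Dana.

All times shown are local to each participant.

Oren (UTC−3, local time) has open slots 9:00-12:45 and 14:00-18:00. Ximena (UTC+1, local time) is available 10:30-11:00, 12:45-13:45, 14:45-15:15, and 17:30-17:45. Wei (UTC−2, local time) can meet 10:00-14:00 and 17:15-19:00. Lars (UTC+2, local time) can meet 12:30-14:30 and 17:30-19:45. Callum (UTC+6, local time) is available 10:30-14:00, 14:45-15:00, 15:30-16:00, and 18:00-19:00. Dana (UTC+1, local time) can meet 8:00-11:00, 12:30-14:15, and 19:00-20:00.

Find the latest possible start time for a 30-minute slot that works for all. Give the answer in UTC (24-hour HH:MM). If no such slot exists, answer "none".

12:00

Oren → UTC: 12:00–15:45, 17:00–21:00.
Ximena → UTC: 09:30–10:00, 11:45–12:45, 13:45–14:15, 16:30–16:45.
Wei → UTC: 12:00–16:00, 19:15–21:00.
Lars → UTC: 10:30–12:30, 15:30–17:45.
Callum → UTC: 04:30–08:00, 08:45–09:00, 09:30–10:00, 12:00–13:00.
Dana → UTC: 07:00–10:00, 11:30–13:15, 18:00–19:00.
Oren ∩ Ximena: 12:00–12:45, 13:45–14:15.
Oren ∩ Ximena ∩ Wei: 12:00–12:45, 13:45–14:15.
Oren ∩ Ximena ∩ Wei ∩ Lars: 12:00–12:30.
Oren ∩ Ximena ∩ Wei ∩ Lars ∩ Callum: 12:00–12:30.
Oren ∩ Ximena ∩ Wei ∩ Lars ∩ Callum ∩ Dana: 12:00–12:30.
Windows ≥ 30 min: 12:00–12:30.
Latest start in the last window 12:00–12:30 is 12:30 − 30 min = 12:00.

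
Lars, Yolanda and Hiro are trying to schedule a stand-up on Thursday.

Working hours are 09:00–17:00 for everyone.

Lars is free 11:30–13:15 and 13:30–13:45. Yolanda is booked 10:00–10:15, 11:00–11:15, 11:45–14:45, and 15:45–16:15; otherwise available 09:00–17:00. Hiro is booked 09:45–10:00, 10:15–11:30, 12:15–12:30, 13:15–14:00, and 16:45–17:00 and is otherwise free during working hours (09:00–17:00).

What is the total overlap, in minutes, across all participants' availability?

15 minutes

Yolanda free within 09:00–17:00: 09:00–10:00, 10:15–11:00, 11:15–11:45, 14:45–15:45, 16:15–17:00.
Hiro free within 09:00–17:00: 09:00–09:45, 10:00–10:15, 11:30–12:15, 12:30–13:15, 14:00–16:45.
Lars ∩ Yolanda: 11:30–11:45.
Lars ∩ Yolanda ∩ Hiro: 11:30–11:45.
Total common minutes: 15.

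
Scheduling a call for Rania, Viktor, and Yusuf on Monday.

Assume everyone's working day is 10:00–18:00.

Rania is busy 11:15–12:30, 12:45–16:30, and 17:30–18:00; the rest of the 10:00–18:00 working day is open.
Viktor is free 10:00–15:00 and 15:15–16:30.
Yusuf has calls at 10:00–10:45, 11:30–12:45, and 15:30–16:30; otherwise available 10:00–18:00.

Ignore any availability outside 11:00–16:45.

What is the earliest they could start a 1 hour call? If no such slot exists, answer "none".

none

Rania free within 10:00–18:00: 10:00–11:15, 12:30–12:45, 16:30–17:30.
Yusuf free within 10:00–18:00: 10:45–11:30, 12:45–15:30, 16:30–18:00.
Rania ∩ Viktor: 10:00–11:15, 12:30–12:45.
Rania ∩ Viktor ∩ Yusuf: 10:45–11:15.
Restricted to 11:00–16:45: 11:00–11:15.
Windows ≥ 60 min: (none).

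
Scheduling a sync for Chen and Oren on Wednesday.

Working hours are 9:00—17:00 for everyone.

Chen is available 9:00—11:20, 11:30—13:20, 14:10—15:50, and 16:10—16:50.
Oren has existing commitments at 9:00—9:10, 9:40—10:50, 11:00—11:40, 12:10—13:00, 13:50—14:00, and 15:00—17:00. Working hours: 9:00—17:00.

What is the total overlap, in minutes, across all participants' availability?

Oren free within 09:00–17:00: 09:10–09:40, 10:50–11:00, 11:40–12:10, 13:00–13:50, 14:00–15:00.
Chen ∩ Oren: 09:10–09:40, 10:50–11:00, 11:40–12:10, 13:00–13:20, 14:10–15:00.
Total common minutes: 30 + 10 + 30 + 20 + 50 = 140.

140 minutes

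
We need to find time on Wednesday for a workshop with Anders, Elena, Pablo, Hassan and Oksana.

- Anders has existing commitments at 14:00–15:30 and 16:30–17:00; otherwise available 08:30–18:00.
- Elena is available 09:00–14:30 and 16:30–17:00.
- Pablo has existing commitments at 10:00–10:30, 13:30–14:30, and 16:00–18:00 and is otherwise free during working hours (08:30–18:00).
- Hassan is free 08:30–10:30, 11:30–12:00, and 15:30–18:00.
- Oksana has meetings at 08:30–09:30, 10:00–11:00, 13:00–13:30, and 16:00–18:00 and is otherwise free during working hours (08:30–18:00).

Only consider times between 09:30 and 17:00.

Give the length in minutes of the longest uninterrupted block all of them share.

Anders free within 08:30–18:00: 08:30–14:00, 15:30–16:30, 17:00–18:00.
Pablo free within 08:30–18:00: 08:30–10:00, 10:30–13:30, 14:30–16:00.
Oksana free within 08:30–18:00: 09:30–10:00, 11:00–13:00, 13:30–16:00.
Anders ∩ Elena: 09:00–14:00.
Anders ∩ Elena ∩ Pablo: 09:00–10:00, 10:30–13:30.
Anders ∩ Elena ∩ Pablo ∩ Hassan: 09:00–10:00, 11:30–12:00.
Anders ∩ Elena ∩ Pablo ∩ Hassan ∩ Oksana: 09:30–10:00, 11:30–12:00.
Restricted to 09:30–17:00: 09:30–10:00, 11:30–12:00.
Common window lengths: 30, 30 min; longest is 30.

30 minutes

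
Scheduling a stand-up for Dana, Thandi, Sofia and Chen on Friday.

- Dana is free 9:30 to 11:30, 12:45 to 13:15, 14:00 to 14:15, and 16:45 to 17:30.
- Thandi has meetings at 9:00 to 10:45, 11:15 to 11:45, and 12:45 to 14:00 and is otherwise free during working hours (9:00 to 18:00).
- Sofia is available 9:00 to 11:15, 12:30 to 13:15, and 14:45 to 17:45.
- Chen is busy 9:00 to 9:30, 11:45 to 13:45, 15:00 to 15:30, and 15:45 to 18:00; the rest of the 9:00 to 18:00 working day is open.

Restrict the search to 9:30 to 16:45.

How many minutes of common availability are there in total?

30 minutes

Thandi free within 09:00–18:00: 10:45–11:15, 11:45–12:45, 14:00–18:00.
Chen free within 09:00–18:00: 09:30–11:45, 13:45–15:00, 15:30–15:45.
Dana ∩ Thandi: 10:45–11:15, 14:00–14:15, 16:45–17:30.
Dana ∩ Thandi ∩ Sofia: 10:45–11:15, 16:45–17:30.
Dana ∩ Thandi ∩ Sofia ∩ Chen: 10:45–11:15.
Restricted to 09:30–16:45: 10:45–11:15.
Total common minutes: 30.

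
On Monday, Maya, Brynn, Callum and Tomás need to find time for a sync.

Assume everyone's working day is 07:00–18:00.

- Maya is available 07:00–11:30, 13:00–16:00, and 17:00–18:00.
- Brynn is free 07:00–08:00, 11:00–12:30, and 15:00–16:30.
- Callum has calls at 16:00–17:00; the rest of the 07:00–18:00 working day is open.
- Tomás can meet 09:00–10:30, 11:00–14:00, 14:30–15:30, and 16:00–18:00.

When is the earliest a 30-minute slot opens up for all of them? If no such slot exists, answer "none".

Callum free within 07:00–18:00: 07:00–16:00, 17:00–18:00.
Maya ∩ Brynn: 07:00–08:00, 11:00–11:30, 15:00–16:00.
Maya ∩ Brynn ∩ Callum: 07:00–08:00, 11:00–11:30, 15:00–16:00.
Maya ∩ Brynn ∩ Callum ∩ Tomás: 11:00–11:30, 15:00–15:30.
Windows ≥ 30 min: 11:00–11:30, 15:00–15:30.
Earliest such window starts at 11:00.

11:00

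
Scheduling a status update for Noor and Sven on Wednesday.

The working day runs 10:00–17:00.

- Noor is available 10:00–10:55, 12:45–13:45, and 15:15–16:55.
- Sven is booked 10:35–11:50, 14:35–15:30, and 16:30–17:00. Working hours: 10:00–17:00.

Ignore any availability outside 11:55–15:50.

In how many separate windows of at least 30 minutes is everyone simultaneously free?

Sven free within 10:00–17:00: 10:00–10:35, 11:50–14:35, 15:30–16:30.
Noor ∩ Sven: 10:00–10:35, 12:45–13:45, 15:30–16:30.
Restricted to 11:55–15:50: 12:45–13:45, 15:30–15:50.
Windows ≥ 30 min: 12:45–13:45.
That's 1 window.

1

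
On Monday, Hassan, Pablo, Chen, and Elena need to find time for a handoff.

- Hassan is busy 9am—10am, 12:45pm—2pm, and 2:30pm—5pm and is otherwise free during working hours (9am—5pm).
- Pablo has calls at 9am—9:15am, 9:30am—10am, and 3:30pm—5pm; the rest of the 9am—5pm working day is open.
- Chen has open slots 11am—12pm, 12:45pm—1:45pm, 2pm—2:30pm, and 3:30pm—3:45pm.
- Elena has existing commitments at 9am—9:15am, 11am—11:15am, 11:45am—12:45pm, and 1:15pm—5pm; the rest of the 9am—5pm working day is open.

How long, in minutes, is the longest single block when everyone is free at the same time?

Hassan free within 09:00–17:00: 10:00–12:45, 14:00–14:30.
Pablo free within 09:00–17:00: 09:15–09:30, 10:00–15:30.
Elena free within 09:00–17:00: 09:15–11:00, 11:15–11:45, 12:45–13:15.
Hassan ∩ Pablo: 10:00–12:45, 14:00–14:30.
Hassan ∩ Pablo ∩ Chen: 11:00–12:00, 14:00–14:30.
Hassan ∩ Pablo ∩ Chen ∩ Elena: 11:15–11:45.
Single common window of 30 minutes.

30 minutes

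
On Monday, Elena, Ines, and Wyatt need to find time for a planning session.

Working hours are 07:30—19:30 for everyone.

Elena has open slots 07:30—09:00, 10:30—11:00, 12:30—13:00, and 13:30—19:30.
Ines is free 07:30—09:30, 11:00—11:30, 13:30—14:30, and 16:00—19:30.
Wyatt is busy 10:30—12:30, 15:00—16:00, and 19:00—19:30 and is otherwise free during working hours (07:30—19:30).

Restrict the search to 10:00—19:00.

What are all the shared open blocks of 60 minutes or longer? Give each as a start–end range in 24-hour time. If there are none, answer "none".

13:30–14:30, 16:00–19:00

Wyatt free within 07:30–19:30: 07:30–10:30, 12:30–15:00, 16:00–19:00.
Elena ∩ Ines: 07:30–09:00, 13:30–14:30, 16:00–19:30.
Elena ∩ Ines ∩ Wyatt: 07:30–09:00, 13:30–14:30, 16:00–19:00.
Restricted to 10:00–19:00: 13:30–14:30, 16:00–19:00.
Windows ≥ 60 min: 13:30–14:30, 16:00–19:00.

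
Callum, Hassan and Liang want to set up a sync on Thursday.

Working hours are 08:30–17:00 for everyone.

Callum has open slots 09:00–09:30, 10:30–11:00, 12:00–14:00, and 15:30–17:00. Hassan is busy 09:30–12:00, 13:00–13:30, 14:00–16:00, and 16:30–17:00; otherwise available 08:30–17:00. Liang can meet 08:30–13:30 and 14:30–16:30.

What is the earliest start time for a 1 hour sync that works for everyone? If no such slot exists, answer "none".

Hassan free within 08:30–17:00: 08:30–09:30, 12:00–13:00, 13:30–14:00, 16:00–16:30.
Callum ∩ Hassan: 09:00–09:30, 12:00–13:00, 13:30–14:00, 16:00–16:30.
Callum ∩ Hassan ∩ Liang: 09:00–09:30, 12:00–13:00, 16:00–16:30.
Windows ≥ 60 min: 12:00–13:00.
Earliest such window starts at 12:00.

12:00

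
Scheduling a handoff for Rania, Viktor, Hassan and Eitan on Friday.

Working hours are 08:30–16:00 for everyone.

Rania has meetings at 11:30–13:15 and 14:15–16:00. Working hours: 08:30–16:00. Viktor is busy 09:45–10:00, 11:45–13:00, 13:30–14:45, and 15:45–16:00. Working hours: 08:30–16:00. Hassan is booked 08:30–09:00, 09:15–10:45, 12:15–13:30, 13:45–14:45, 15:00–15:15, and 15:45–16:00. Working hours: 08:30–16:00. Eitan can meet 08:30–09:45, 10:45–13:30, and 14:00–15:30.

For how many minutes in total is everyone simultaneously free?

60 minutes

Rania free within 08:30–16:00: 08:30–11:30, 13:15–14:15.
Viktor free within 08:30–16:00: 08:30–09:45, 10:00–11:45, 13:00–13:30, 14:45–15:45.
Hassan free within 08:30–16:00: 09:00–09:15, 10:45–12:15, 13:30–13:45, 14:45–15:00, 15:15–15:45.
Rania ∩ Viktor: 08:30–09:45, 10:00–11:30, 13:15–13:30.
Rania ∩ Viktor ∩ Hassan: 09:00–09:15, 10:45–11:30.
Rania ∩ Viktor ∩ Hassan ∩ Eitan: 09:00–09:15, 10:45–11:30.
Total common minutes: 15 + 45 = 60.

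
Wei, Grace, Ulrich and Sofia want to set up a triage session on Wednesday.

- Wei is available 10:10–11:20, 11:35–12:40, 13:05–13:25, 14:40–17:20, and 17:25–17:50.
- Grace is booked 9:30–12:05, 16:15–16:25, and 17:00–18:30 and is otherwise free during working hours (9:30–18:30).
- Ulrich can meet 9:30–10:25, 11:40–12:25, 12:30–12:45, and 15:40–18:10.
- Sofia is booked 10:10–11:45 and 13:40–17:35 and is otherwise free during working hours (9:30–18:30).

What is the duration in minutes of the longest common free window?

20 minutes

Grace free within 09:30–18:30: 12:05–16:15, 16:25–17:00.
Sofia free within 09:30–18:30: 09:30–10:10, 11:45–13:40, 17:35–18:30.
Wei ∩ Grace: 12:05–12:40, 13:05–13:25, 14:40–16:15, 16:25–17:00.
Wei ∩ Grace ∩ Ulrich: 12:05–12:25, 12:30–12:40, 15:40–16:15, 16:25–17:00.
Wei ∩ Grace ∩ Ulrich ∩ Sofia: 12:05–12:25, 12:30–12:40.
Common window lengths: 20, 10 min; longest is 20.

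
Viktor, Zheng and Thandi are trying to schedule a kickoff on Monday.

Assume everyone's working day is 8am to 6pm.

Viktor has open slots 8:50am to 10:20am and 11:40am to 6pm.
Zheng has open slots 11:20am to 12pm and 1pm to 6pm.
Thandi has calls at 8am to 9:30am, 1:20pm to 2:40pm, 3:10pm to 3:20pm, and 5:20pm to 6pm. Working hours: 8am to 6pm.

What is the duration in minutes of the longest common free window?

Thandi free within 08:00–18:00: 09:30–13:20, 14:40–15:10, 15:20–17:20.
Viktor ∩ Zheng: 11:40–12:00, 13:00–18:00.
Viktor ∩ Zheng ∩ Thandi: 11:40–12:00, 13:00–13:20, 14:40–15:10, 15:20–17:20.
Common window lengths: 20, 20, 30, 120 min; longest is 120.

120 minutes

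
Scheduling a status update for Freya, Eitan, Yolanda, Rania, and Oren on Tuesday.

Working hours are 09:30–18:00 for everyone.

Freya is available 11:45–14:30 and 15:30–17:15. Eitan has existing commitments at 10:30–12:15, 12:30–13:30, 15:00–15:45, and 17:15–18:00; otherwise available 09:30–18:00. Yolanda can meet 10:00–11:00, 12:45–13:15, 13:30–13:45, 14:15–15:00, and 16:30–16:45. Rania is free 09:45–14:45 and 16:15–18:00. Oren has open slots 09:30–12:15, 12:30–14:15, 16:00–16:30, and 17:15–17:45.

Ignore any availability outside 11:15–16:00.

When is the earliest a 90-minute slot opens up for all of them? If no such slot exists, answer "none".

none

Eitan free within 09:30–18:00: 09:30–10:30, 12:15–12:30, 13:30–15:00, 15:45–17:15.
Freya ∩ Eitan: 12:15–12:30, 13:30–14:30, 15:45–17:15.
Freya ∩ Eitan ∩ Yolanda: 13:30–13:45, 14:15–14:30, 16:30–16:45.
Freya ∩ Eitan ∩ Yolanda ∩ Rania: 13:30–13:45, 14:15–14:30, 16:30–16:45.
Freya ∩ Eitan ∩ Yolanda ∩ Rania ∩ Oren: 13:30–13:45.
Restricted to 11:15–16:00: 13:30–13:45.
Windows ≥ 90 min: (none).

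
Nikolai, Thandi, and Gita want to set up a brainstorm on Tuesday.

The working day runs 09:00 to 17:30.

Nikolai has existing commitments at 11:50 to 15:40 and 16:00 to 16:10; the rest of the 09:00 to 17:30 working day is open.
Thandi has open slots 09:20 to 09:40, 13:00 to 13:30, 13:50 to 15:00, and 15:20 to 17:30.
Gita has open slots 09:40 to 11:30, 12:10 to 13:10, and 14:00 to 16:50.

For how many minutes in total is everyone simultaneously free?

60 minutes

Nikolai free within 09:00–17:30: 09:00–11:50, 15:40–16:00, 16:10–17:30.
Nikolai ∩ Thandi: 09:20–09:40, 15:40–16:00, 16:10–17:30.
Nikolai ∩ Thandi ∩ Gita: 15:40–16:00, 16:10–16:50.
Total common minutes: 20 + 40 = 60.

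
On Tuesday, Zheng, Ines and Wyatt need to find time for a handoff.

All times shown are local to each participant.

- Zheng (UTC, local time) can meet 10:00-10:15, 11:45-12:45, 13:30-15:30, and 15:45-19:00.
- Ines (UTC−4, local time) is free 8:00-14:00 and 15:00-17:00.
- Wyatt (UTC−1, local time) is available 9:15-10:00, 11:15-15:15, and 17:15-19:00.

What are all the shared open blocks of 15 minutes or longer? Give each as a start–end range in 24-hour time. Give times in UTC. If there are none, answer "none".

12:15–12:45, 13:30–15:30, 15:45–16:15

Zheng → UTC: 10:00–10:15, 11:45–12:45, 13:30–15:30, 15:45–19:00.
Ines → UTC: 12:00–18:00, 19:00–21:00.
Wyatt → UTC: 10:15–11:00, 12:15–16:15, 18:15–20:00.
Zheng ∩ Ines: 12:00–12:45, 13:30–15:30, 15:45–18:00.
Zheng ∩ Ines ∩ Wyatt: 12:15–12:45, 13:30–15:30, 15:45–16:15.
Windows ≥ 15 min: 12:15–12:45, 13:30–15:30, 15:45–16:15.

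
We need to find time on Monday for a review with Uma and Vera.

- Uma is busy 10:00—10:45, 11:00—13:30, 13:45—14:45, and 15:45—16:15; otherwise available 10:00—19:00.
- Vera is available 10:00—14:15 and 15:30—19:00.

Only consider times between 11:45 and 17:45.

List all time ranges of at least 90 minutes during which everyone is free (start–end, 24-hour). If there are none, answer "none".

Uma free within 10:00–19:00: 10:45–11:00, 13:30–13:45, 14:45–15:45, 16:15–19:00.
Uma ∩ Vera: 10:45–11:00, 13:30–13:45, 15:30–15:45, 16:15–19:00.
Restricted to 11:45–17:45: 13:30–13:45, 15:30–15:45, 16:15–17:45.
Windows ≥ 90 min: 16:15–17:45.

16:15–17:45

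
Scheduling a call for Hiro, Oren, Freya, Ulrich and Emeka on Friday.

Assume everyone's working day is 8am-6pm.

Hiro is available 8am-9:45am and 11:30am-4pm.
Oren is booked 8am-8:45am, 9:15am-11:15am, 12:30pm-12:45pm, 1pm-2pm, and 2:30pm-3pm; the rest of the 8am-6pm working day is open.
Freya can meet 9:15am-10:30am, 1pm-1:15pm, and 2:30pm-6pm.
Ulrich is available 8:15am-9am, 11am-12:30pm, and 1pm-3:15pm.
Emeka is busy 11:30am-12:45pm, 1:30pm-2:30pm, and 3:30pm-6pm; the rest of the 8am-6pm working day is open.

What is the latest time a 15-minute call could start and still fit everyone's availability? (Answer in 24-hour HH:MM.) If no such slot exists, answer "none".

Oren free within 08:00–18:00: 08:45–09:15, 11:15–12:30, 12:45–13:00, 14:00–14:30, 15:00–18:00.
Emeka free within 08:00–18:00: 08:00–11:30, 12:45–13:30, 14:30–15:30.
Hiro ∩ Oren: 08:45–09:15, 11:30–12:30, 12:45–13:00, 14:00–14:30, 15:00–16:00.
Hiro ∩ Oren ∩ Freya: 15:00–16:00.
Hiro ∩ Oren ∩ Freya ∩ Ulrich: 15:00–15:15.
Hiro ∩ Oren ∩ Freya ∩ Ulrich ∩ Emeka: 15:00–15:15.
Windows ≥ 15 min: 15:00–15:15.
Latest start in the last window 15:00–15:15 is 15:15 − 15 min = 15:00.

15:00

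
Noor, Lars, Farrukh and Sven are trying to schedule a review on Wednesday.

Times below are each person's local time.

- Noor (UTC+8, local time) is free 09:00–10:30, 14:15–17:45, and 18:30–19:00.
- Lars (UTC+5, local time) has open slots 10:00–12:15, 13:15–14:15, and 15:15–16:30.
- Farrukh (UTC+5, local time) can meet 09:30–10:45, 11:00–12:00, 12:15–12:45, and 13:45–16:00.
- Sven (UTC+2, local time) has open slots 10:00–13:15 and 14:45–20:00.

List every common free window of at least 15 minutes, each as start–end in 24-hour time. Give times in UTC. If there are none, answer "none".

08:45–09:15, 10:30–11:00

Noor → UTC: 01:00–02:30, 06:15–09:45, 10:30–11:00.
Lars → UTC: 05:00–07:15, 08:15–09:15, 10:15–11:30.
Farrukh → UTC: 04:30–05:45, 06:00–07:00, 07:15–07:45, 08:45–11:00.
Sven → UTC: 08:00–11:15, 12:45–18:00.
Noor ∩ Lars: 06:15–07:15, 08:15–09:15, 10:30–11:00.
Noor ∩ Lars ∩ Farrukh: 06:15–07:00, 08:45–09:15, 10:30–11:00.
Noor ∩ Lars ∩ Farrukh ∩ Sven: 08:45–09:15, 10:30–11:00.
Windows ≥ 15 min: 08:45–09:15, 10:30–11:00.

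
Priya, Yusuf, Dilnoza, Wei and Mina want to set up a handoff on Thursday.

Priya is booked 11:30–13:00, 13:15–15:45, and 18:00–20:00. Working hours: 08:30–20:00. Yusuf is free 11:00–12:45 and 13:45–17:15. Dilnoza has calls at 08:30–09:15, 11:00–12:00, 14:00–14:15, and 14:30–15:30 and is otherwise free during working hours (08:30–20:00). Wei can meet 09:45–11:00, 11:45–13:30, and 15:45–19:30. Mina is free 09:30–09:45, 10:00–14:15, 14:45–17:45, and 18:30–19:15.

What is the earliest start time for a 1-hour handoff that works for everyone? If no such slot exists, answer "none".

15:45

Priya free within 08:30–20:00: 08:30–11:30, 13:00–13:15, 15:45–18:00.
Dilnoza free within 08:30–20:00: 09:15–11:00, 12:00–14:00, 14:15–14:30, 15:30–20:00.
Priya ∩ Yusuf: 11:00–11:30, 15:45–17:15.
Priya ∩ Yusuf ∩ Dilnoza: 15:45–17:15.
Priya ∩ Yusuf ∩ Dilnoza ∩ Wei: 15:45–17:15.
Priya ∩ Yusuf ∩ Dilnoza ∩ Wei ∩ Mina: 15:45–17:15.
Windows ≥ 60 min: 15:45–17:15.
Earliest such window starts at 15:45.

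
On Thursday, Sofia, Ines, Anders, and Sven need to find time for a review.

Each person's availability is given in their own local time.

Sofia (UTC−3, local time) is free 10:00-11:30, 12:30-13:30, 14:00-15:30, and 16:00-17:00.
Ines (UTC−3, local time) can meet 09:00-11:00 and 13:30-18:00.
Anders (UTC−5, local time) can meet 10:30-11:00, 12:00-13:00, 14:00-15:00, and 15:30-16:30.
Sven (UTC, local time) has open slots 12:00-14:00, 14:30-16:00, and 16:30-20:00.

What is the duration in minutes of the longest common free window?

60 minutes

Sofia → UTC: 13:00–14:30, 15:30–16:30, 17:00–18:30, 19:00–20:00.
Ines → UTC: 12:00–14:00, 16:30–21:00.
Anders → UTC: 15:30–16:00, 17:00–18:00, 19:00–20:00, 20:30–21:30.
Sven → UTC: 12:00–14:00, 14:30–16:00, 16:30–20:00.
Sofia ∩ Ines: 13:00–14:00, 17:00–18:30, 19:00–20:00.
Sofia ∩ Ines ∩ Anders: 17:00–18:00, 19:00–20:00.
Sofia ∩ Ines ∩ Anders ∩ Sven: 17:00–18:00, 19:00–20:00.
Common window lengths: 60, 60 min; longest is 60.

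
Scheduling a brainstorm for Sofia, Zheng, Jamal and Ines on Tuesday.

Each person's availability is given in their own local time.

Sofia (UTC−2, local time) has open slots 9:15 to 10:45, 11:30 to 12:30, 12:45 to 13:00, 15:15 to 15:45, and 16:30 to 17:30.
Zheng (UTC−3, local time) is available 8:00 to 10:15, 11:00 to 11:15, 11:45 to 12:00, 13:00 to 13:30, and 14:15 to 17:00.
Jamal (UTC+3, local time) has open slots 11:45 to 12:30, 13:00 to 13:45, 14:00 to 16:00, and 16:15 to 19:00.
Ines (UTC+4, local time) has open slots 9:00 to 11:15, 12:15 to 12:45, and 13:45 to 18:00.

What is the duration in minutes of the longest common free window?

Sofia → UTC: 11:15–12:45, 13:30–14:30, 14:45–15:00, 17:15–17:45, 18:30–19:30.
Zheng → UTC: 11:00–13:15, 14:00–14:15, 14:45–15:00, 16:00–16:30, 17:15–20:00.
Jamal → UTC: 08:45–09:30, 10:00–10:45, 11:00–13:00, 13:15–16:00.
Ines → UTC: 05:00–07:15, 08:15–08:45, 09:45–14:00.
Sofia ∩ Zheng: 11:15–12:45, 14:00–14:15, 14:45–15:00, 17:15–17:45, 18:30–19:30.
Sofia ∩ Zheng ∩ Jamal: 11:15–12:45, 14:00–14:15, 14:45–15:00.
Sofia ∩ Zheng ∩ Jamal ∩ Ines: 11:15–12:45.
Single common window of 90 minutes.

90 minutes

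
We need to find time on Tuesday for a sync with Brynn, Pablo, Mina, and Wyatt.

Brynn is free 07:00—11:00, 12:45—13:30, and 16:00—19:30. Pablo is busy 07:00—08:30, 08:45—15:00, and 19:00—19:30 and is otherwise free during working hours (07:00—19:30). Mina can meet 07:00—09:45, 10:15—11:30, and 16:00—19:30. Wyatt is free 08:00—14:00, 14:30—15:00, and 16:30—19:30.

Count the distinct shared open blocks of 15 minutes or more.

2

Pablo free within 07:00–19:30: 08:30–08:45, 15:00–19:00.
Brynn ∩ Pablo: 08:30–08:45, 16:00–19:00.
Brynn ∩ Pablo ∩ Mina: 08:30–08:45, 16:00–19:00.
Brynn ∩ Pablo ∩ Mina ∩ Wyatt: 08:30–08:45, 16:30–19:00.
Windows ≥ 15 min: 08:30–08:45, 16:30–19:00.
That's 2 windows.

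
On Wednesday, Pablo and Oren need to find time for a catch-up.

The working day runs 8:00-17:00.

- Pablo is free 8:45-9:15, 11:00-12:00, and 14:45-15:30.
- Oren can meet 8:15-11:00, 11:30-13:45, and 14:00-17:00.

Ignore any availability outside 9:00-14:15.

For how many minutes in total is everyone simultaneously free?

45 minutes

Pablo ∩ Oren: 08:45–09:15, 11:30–12:00, 14:45–15:30.
Restricted to 09:00–14:15: 09:00–09:15, 11:30–12:00.
Total common minutes: 15 + 30 = 45.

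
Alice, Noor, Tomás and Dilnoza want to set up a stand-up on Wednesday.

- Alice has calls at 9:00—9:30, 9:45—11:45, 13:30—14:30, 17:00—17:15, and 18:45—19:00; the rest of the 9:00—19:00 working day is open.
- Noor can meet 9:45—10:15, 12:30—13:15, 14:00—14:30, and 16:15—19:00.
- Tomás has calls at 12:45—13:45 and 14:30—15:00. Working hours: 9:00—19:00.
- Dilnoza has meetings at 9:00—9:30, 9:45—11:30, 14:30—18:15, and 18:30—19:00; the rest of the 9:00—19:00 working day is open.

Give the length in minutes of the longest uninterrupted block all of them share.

Alice free within 09:00–19:00: 09:30–09:45, 11:45–13:30, 14:30–17:00, 17:15–18:45.
Tomás free within 09:00–19:00: 09:00–12:45, 13:45–14:30, 15:00–19:00.
Dilnoza free within 09:00–19:00: 09:30–09:45, 11:30–14:30, 18:15–18:30.
Alice ∩ Noor: 12:30–13:15, 16:15–17:00, 17:15–18:45.
Alice ∩ Noor ∩ Tomás: 12:30–12:45, 16:15–17:00, 17:15–18:45.
Alice ∩ Noor ∩ Tomás ∩ Dilnoza: 12:30–12:45, 18:15–18:30.
Common window lengths: 15, 15 min; longest is 15.

15 minutes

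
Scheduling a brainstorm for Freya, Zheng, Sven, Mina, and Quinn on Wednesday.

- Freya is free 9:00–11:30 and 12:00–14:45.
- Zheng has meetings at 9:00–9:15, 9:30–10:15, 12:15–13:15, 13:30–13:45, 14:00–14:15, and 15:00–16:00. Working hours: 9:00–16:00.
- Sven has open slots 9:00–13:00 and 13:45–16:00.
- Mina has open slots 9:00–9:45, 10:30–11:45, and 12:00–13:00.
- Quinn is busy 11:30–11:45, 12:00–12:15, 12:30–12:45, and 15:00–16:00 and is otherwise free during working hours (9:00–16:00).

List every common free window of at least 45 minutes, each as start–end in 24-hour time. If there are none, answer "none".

Zheng free within 09:00–16:00: 09:15–09:30, 10:15–12:15, 13:15–13:30, 13:45–14:00, 14:15–15:00.
Quinn free within 09:00–16:00: 09:00–11:30, 11:45–12:00, 12:15–12:30, 12:45–15:00.
Freya ∩ Zheng: 09:15–09:30, 10:15–11:30, 12:00–12:15, 13:15–13:30, 13:45–14:00, 14:15–14:45.
Freya ∩ Zheng ∩ Sven: 09:15–09:30, 10:15–11:30, 12:00–12:15, 13:45–14:00, 14:15–14:45.
Freya ∩ Zheng ∩ Sven ∩ Mina: 09:15–09:30, 10:30–11:30, 12:00–12:15.
Freya ∩ Zheng ∩ Sven ∩ Mina ∩ Quinn: 09:15–09:30, 10:30–11:30.
Windows ≥ 45 min: 10:30–11:30.

10:30–11:30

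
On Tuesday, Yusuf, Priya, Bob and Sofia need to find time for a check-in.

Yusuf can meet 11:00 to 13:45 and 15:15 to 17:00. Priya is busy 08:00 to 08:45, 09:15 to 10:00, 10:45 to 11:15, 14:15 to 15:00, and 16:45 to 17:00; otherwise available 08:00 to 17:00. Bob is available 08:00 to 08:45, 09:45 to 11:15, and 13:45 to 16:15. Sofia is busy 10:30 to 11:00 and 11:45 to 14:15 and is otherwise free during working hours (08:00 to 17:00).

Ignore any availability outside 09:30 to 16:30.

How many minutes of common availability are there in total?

Priya free within 08:00–17:00: 08:45–09:15, 10:00–10:45, 11:15–14:15, 15:00–16:45.
Sofia free within 08:00–17:00: 08:00–10:30, 11:00–11:45, 14:15–17:00.
Yusuf ∩ Priya: 11:15–13:45, 15:15–16:45.
Yusuf ∩ Priya ∩ Bob: 15:15–16:15.
Yusuf ∩ Priya ∩ Bob ∩ Sofia: 15:15–16:15.
Restricted to 09:30–16:30: 15:15–16:15.
Total common minutes: 60.

60 minutes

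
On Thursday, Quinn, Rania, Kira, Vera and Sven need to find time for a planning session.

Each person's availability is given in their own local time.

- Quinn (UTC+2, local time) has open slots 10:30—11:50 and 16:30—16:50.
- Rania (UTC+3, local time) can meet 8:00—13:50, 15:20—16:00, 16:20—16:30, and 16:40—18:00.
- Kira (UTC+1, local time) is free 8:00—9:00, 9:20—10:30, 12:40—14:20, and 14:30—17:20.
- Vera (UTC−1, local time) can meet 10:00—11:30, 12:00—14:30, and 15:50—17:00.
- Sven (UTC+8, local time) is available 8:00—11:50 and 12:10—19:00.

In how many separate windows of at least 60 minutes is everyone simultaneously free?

Quinn → UTC: 08:30–09:50, 14:30–14:50.
Rania → UTC: 05:00–10:50, 12:20–13:00, 13:20–13:30, 13:40–15:00.
Kira → UTC: 07:00–08:00, 08:20–09:30, 11:40–13:20, 13:30–16:20.
Vera → UTC: 11:00–12:30, 13:00–15:30, 16:50–18:00.
Sven → UTC: 00:00–03:50, 04:10–11:00.
Quinn ∩ Rania: 08:30–09:50, 14:30–14:50.
Quinn ∩ Rania ∩ Kira: 08:30–09:30, 14:30–14:50.
Quinn ∩ Rania ∩ Kira ∩ Vera: 14:30–14:50.
Quinn ∩ Rania ∩ Kira ∩ Vera ∩ Sven: (none).
Windows ≥ 60 min: (none).
That's 0 windows.

0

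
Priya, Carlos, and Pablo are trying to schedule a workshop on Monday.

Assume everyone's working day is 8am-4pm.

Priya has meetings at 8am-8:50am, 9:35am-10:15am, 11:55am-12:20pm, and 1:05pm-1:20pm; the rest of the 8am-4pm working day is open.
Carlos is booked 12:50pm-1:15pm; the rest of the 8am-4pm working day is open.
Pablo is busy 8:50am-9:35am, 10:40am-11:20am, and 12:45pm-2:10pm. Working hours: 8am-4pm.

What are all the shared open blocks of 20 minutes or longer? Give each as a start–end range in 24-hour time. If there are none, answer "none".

Priya free within 08:00–16:00: 08:50–09:35, 10:15–11:55, 12:20–13:05, 13:20–16:00.
Carlos free within 08:00–16:00: 08:00–12:50, 13:15–16:00.
Pablo free within 08:00–16:00: 08:00–08:50, 09:35–10:40, 11:20–12:45, 14:10–16:00.
Priya ∩ Carlos: 08:50–09:35, 10:15–11:55, 12:20–12:50, 13:20–16:00.
Priya ∩ Carlos ∩ Pablo: 10:15–10:40, 11:20–11:55, 12:20–12:45, 14:10–16:00.
Windows ≥ 20 min: 10:15–10:40, 11:20–11:55, 12:20–12:45, 14:10–16:00.

10:15–10:40, 11:20–11:55, 12:20–12:45, 14:10–16:00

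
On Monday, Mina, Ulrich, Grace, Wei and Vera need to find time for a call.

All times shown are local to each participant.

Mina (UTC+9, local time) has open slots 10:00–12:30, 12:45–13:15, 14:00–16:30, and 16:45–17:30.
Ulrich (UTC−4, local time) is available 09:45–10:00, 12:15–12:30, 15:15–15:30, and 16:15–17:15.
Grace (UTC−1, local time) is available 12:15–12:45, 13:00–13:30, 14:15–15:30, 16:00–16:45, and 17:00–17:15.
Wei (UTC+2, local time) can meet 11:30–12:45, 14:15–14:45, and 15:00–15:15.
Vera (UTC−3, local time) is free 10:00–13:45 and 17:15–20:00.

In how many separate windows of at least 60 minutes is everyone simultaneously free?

Mina → UTC: 01:00–03:30, 03:45–04:15, 05:00–07:30, 07:45–08:30.
Ulrich → UTC: 13:45–14:00, 16:15–16:30, 19:15–19:30, 20:15–21:15.
Grace → UTC: 13:15–13:45, 14:00–14:30, 15:15–16:30, 17:00–17:45, 18:00–18:15.
Wei → UTC: 09:30–10:45, 12:15–12:45, 13:00–13:15.
Vera → UTC: 13:00–16:45, 20:15–23:00.
Mina ∩ Ulrich: (none).
Mina ∩ Ulrich ∩ Grace: (none).
Mina ∩ Ulrich ∩ Grace ∩ Wei: (none).
Mina ∩ Ulrich ∩ Grace ∩ Wei ∩ Vera: (none).
Windows ≥ 60 min: (none).
That's 0 windows.

0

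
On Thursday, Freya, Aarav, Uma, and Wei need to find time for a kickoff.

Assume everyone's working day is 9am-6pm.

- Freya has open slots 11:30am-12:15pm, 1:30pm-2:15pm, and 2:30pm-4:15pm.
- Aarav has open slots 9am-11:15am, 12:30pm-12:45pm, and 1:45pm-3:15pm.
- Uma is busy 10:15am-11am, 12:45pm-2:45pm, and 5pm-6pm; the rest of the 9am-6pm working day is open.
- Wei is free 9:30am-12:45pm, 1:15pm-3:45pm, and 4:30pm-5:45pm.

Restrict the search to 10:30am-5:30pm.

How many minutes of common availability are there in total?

Uma free within 09:00–18:00: 09:00–10:15, 11:00–12:45, 14:45–17:00.
Freya ∩ Aarav: 13:45–14:15, 14:30–15:15.
Freya ∩ Aarav ∩ Uma: 14:45–15:15.
Freya ∩ Aarav ∩ Uma ∩ Wei: 14:45–15:15.
Restricted to 10:30–17:30: 14:45–15:15.
Total common minutes: 30.

30 minutes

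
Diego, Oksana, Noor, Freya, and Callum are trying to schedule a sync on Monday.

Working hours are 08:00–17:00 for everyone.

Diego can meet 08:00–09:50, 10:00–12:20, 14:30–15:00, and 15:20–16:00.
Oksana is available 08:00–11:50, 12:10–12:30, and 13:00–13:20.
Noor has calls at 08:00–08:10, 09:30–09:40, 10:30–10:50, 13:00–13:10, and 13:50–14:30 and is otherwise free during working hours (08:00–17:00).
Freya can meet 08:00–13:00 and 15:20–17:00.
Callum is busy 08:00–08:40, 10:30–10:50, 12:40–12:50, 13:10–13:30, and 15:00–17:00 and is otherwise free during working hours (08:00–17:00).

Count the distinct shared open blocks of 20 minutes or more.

Noor free within 08:00–17:00: 08:10–09:30, 09:40–10:30, 10:50–13:00, 13:10–13:50, 14:30–17:00.
Callum free within 08:00–17:00: 08:40–10:30, 10:50–12:40, 12:50–13:10, 13:30–15:00.
Diego ∩ Oksana: 08:00–09:50, 10:00–11:50, 12:10–12:20.
Diego ∩ Oksana ∩ Noor: 08:10–09:30, 09:40–09:50, 10:00–10:30, 10:50–11:50, 12:10–12:20.
Diego ∩ Oksana ∩ Noor ∩ Freya: 08:10–09:30, 09:40–09:50, 10:00–10:30, 10:50–11:50, 12:10–12:20.
Diego ∩ Oksana ∩ Noor ∩ Freya ∩ Callum: 08:40–09:30, 09:40–09:50, 10:00–10:30, 10:50–11:50, 12:10–12:20.
Windows ≥ 20 min: 08:40–09:30, 10:00–10:30, 10:50–11:50.
That's 3 windows.

3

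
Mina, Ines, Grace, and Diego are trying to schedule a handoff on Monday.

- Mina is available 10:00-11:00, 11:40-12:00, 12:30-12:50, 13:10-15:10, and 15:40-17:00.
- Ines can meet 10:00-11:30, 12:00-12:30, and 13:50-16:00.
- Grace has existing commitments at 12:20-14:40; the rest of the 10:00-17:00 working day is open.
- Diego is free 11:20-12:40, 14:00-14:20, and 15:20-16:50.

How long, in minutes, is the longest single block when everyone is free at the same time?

20 minutes

Grace free within 10:00–17:00: 10:00–12:20, 14:40–17:00.
Mina ∩ Ines: 10:00–11:00, 13:50–15:10, 15:40–16:00.
Mina ∩ Ines ∩ Grace: 10:00–11:00, 14:40–15:10, 15:40–16:00.
Mina ∩ Ines ∩ Grace ∩ Diego: 15:40–16:00.
Single common window of 20 minutes.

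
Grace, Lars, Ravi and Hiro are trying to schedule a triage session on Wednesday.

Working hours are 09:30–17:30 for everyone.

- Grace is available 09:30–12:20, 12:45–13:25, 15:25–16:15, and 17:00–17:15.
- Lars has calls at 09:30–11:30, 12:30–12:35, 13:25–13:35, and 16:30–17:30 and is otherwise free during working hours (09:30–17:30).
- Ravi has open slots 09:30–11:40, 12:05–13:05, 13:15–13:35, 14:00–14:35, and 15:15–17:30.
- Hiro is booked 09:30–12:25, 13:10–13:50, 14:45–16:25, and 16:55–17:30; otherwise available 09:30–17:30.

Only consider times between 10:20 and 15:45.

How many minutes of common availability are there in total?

Lars free within 09:30–17:30: 11:30–12:30, 12:35–13:25, 13:35–16:30.
Hiro free within 09:30–17:30: 12:25–13:10, 13:50–14:45, 16:25–16:55.
Grace ∩ Lars: 11:30–12:20, 12:45–13:25, 15:25–16:15.
Grace ∩ Lars ∩ Ravi: 11:30–11:40, 12:05–12:20, 12:45–13:05, 13:15–13:25, 15:25–16:15.
Grace ∩ Lars ∩ Ravi ∩ Hiro: 12:45–13:05.
Restricted to 10:20–15:45: 12:45–13:05.
Total common minutes: 20.

20 minutes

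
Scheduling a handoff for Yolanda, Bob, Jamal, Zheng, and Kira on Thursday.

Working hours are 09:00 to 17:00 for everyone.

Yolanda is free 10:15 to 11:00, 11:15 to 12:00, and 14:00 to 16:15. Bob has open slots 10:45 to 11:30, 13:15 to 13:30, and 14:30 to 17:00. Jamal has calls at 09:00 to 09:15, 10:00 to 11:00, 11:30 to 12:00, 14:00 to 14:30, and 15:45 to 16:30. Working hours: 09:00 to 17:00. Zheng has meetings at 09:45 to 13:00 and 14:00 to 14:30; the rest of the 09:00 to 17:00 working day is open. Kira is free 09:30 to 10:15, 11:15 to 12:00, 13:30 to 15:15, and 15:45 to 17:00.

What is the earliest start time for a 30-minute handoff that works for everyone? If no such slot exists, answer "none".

14:30

Jamal free within 09:00–17:00: 09:15–10:00, 11:00–11:30, 12:00–14:00, 14:30–15:45, 16:30–17:00.
Zheng free within 09:00–17:00: 09:00–09:45, 13:00–14:00, 14:30–17:00.
Yolanda ∩ Bob: 10:45–11:00, 11:15–11:30, 14:30–16:15.
Yolanda ∩ Bob ∩ Jamal: 11:15–11:30, 14:30–15:45.
Yolanda ∩ Bob ∩ Jamal ∩ Zheng: 14:30–15:45.
Yolanda ∩ Bob ∩ Jamal ∩ Zheng ∩ Kira: 14:30–15:15.
Windows ≥ 30 min: 14:30–15:15.
Earliest such window starts at 14:30.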